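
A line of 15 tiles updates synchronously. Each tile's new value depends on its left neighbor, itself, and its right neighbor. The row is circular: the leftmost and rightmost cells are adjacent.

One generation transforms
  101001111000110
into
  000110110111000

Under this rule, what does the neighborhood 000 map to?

At position 10 the neighborhood is 000; the next row has 1 there.

1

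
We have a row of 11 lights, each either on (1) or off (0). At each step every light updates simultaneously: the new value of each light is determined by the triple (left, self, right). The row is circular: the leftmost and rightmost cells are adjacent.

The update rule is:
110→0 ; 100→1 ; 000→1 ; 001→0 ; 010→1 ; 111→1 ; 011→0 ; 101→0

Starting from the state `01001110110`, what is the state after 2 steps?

00010111101

step 1: 01100100001
step 2: 00010111101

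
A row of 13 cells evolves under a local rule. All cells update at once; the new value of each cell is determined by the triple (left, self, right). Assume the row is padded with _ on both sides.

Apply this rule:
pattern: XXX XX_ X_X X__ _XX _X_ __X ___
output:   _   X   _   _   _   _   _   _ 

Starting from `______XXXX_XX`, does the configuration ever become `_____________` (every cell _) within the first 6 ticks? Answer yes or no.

tick 1: _________X__X
tick 2: _____________
all cells are _ at tick 2

yes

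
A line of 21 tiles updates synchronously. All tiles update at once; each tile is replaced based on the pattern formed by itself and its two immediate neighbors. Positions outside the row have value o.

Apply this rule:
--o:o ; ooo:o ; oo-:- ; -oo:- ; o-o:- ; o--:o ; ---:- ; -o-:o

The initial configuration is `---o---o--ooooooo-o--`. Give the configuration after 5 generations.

o-ooo-oooo-ooooo--ooo
---o---oo---ooo-oo-oo
o-ooo-o--o-o-o------o
---o--oooo-o-oo----o-
o-oooo-oo--o---o--oo-

o-oooo-oo--o---o--oo-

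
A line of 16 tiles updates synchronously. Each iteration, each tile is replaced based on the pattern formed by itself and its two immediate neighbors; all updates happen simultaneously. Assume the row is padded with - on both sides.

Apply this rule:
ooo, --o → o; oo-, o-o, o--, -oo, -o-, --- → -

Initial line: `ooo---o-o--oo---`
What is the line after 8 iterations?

iteration 1: -o---o----o-----
iteration 2: o---o----o------
iteration 3: ---o----o-------
iteration 4: --o----o--------
iteration 5: -o----o---------
iteration 6: o----o----------
iteration 7: ----o-----------
iteration 8: ---o------------

---o------------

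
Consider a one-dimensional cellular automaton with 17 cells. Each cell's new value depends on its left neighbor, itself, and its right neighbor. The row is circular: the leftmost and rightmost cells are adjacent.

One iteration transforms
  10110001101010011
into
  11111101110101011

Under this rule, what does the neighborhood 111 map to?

At position 16 the neighborhood is 111; the next row has 1 there.

1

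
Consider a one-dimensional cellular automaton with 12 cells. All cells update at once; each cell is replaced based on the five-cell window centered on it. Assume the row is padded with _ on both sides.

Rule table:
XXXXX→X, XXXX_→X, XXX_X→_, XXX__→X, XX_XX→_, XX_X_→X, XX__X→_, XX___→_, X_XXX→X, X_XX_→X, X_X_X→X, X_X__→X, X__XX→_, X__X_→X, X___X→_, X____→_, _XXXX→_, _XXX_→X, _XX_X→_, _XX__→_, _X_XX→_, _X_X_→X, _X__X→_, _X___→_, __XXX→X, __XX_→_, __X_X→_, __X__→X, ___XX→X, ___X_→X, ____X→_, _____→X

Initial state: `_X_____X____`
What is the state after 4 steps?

__X__X___XXX

XX__X_XX__XX
___X__X_____
X_XX_XX__XXX
__X__X___XXX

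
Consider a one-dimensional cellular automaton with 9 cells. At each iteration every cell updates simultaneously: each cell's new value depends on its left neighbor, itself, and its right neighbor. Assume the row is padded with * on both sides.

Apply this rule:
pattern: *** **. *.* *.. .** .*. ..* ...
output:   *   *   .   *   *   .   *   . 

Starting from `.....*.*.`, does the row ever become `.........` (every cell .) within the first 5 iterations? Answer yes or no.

iteration 1: *...*....
iteration 2: **.*.*..*
iteration 3: **....***
iteration 4: ***..****
iteration 5: *********
iteration 5 is *********, still not uniform .

no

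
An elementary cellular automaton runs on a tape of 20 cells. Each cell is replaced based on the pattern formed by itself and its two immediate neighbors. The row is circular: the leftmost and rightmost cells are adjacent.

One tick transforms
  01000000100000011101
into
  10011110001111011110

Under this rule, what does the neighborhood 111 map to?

At position 16 the neighborhood is 111; the next row has 1 there.

1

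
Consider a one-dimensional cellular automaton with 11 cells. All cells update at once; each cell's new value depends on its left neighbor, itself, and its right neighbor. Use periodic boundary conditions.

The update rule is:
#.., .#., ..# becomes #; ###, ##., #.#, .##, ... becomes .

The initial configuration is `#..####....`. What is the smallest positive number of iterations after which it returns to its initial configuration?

iteration 1: ###....#..#
iteration 2: ...#..####.
iteration 3: ..####....#
iteration 4: ##....#..##
iteration 5: ..#..####..
iteration 6: .####....#.
iteration 7: #....#..###
iteration 8: .#..####...
iteration 9: ####....#..
iteration 10: ....#..####
iteration 11: #..####....

11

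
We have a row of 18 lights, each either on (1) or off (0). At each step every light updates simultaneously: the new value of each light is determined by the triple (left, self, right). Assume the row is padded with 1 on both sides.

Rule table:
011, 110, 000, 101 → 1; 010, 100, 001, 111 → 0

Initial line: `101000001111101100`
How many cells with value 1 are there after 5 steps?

11

110011101000111100
010010110010100100
100001110001000000
101101010100011110
111110101001010011
count of 1: 11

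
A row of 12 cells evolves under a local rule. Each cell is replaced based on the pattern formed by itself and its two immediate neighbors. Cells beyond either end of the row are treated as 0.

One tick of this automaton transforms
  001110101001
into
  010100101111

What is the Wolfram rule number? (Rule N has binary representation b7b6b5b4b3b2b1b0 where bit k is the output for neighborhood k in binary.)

150

position 3: 111 → 1  (bit 7 = 1)
position 4: 110 → 0  (bit 6 = 0)
position 5: 101 → 0  (bit 5 = 0)
position 9: 100 → 1  (bit 4 = 1)
position 2: 011 → 0  (bit 3 = 0)
position 6: 010 → 1  (bit 2 = 1)
position 1: 001 → 1  (bit 1 = 1)
position 0: 000 → 0  (bit 0 = 0)
bits b7..b0 = 10010110 = 150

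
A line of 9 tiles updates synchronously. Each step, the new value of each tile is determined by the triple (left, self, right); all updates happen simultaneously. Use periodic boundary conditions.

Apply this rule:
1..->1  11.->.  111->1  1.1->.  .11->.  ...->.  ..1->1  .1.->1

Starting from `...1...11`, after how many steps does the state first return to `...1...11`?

step 1: 1.111.1..
step 2: 1..1..111
step 3: .11111.11
step 4: ..111....
step 5: .1.1.1...
step 6: 11.1.11..
step 7: ...1...11

7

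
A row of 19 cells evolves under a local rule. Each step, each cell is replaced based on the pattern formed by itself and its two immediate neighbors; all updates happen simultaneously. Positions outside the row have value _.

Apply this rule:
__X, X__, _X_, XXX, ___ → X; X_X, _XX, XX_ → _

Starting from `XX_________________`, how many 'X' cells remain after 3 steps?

14

__XXXXXXXXXXXXXXXXX
XX_XXXXXXXXXXXXXXX_
____XXXXXXXXXXXXX_X
count of X: 14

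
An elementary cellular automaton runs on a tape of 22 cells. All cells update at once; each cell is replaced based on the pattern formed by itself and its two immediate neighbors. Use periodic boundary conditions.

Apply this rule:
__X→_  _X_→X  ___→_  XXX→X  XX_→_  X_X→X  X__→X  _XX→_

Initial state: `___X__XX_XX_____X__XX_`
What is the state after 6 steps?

X__XX____X__XX_XX_____

step 1: ___XX___X__X____XX___X
step 2: X____X__XX_XX_____X__X
step 3: _X___XX___X__X____XX__
step 4: _XX____X__XX_XX_____X_
step 5: ___X___XX___X__X____XX
step 6: X__XX____X__XX_XX_____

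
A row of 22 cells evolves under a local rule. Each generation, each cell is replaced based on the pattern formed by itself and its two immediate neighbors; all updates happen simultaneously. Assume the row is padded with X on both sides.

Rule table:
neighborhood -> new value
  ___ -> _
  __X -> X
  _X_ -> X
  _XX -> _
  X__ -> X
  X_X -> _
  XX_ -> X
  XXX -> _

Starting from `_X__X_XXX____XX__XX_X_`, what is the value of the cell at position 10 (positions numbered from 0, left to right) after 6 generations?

_

_XXXX___XX__X_XXX_X_X_
____XX_X_XXXX___X_X_X_
X__X_X_X____XX_XX_X_X_
XXXX_X_XX__X_X__X_X_X_
___X_X__XXXX_XXXX_X_X_
X_XX_XXX___X____X_X_X_
position 10 holds _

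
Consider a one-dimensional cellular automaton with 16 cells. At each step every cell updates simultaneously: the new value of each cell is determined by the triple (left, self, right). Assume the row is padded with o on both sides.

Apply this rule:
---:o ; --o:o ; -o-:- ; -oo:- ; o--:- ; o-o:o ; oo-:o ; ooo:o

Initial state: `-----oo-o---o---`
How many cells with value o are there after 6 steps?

12

step 1: -oooo-oo--oo--oo
step 2: o-oooo-o-o-o-o-o
step 3: oo-oooo-o-o-o-o-
step 4: ooo-oooo-o-o-o-o
step 5: oooo-oooo-o-o-o-
step 6: ooooo-oooo-o-o-o
count of o: 12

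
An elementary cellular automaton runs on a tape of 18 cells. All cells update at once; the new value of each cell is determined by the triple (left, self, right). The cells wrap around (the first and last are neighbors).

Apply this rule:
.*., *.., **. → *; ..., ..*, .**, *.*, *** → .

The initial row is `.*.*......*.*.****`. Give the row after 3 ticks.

.**..**...*..**..*

.*.**.....*.*....*
.*..**....*.**...*
.**..**...*..**..*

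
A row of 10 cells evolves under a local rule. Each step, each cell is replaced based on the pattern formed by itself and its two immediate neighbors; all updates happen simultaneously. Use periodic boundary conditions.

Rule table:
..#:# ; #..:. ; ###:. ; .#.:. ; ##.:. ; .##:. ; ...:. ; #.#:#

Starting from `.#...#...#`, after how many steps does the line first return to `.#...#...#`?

10

step 1: #...#...#.
step 2: ...#...#.#
step 3: ..#...#.#.
step 4: .#...#.#..
step 5: #...#.#...
step 6: ...#.#...#
step 7: ..#.#...#.
step 8: .#.#...#..
step 9: #.#...#...
step 10: .#...#...#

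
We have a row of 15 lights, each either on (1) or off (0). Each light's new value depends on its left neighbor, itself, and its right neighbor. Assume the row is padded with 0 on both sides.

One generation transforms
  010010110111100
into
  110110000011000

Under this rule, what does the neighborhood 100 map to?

0

At position 2 the neighborhood is 100; the next row has 0 there.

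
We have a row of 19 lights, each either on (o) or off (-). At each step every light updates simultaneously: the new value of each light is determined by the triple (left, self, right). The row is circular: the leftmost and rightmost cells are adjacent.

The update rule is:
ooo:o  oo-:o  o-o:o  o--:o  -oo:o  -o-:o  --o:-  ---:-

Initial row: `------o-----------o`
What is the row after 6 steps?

o-----oo----------o
oo----ooo---------o
ooo---oooo--------o
oooo--ooooo-------o
ooooo-oooooo------o
ooooooooooooo-----o

ooooooooooooo-----o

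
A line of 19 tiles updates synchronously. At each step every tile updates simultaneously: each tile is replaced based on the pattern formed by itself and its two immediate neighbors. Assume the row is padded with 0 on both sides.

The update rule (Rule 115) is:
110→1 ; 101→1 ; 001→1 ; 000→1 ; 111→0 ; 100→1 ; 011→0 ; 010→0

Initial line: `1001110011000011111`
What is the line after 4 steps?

1011001100001111101

0110011101111100001
1011100110000111110
0100111011111000011
1011001100001111101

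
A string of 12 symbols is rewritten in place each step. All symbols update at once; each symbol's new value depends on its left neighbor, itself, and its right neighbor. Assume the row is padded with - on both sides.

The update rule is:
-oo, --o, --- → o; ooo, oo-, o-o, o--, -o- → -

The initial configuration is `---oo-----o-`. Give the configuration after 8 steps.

oooo--oooo--
o----oo----o
--oooo--ooo-
ooo----oo---
o---oooo--oo
--ooo----oo-
ooo---oooo--
o---ooo----o

o---ooo----o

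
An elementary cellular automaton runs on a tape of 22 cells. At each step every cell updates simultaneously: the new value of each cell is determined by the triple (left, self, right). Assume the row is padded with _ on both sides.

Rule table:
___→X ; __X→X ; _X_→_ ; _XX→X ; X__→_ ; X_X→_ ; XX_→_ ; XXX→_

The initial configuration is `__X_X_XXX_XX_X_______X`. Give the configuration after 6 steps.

__XXX__XXX__XX__XXXX__

step 1: XX____X___X____XXXXXX_
step 2: X__XXX__XX__XXXX______
step 3: __XX___XX__XX____XXXXX
step 4: XXX__XXX__XX__XXXX____
step 5: X___XX___XX__XX____XXX
step 6: __XXX__XXX__XX__XXXX__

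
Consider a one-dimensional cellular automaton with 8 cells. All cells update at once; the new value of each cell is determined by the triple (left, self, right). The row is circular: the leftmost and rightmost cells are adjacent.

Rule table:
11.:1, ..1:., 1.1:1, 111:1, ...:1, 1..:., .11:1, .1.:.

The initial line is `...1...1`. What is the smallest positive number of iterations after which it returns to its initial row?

.1...1..
...1...1

2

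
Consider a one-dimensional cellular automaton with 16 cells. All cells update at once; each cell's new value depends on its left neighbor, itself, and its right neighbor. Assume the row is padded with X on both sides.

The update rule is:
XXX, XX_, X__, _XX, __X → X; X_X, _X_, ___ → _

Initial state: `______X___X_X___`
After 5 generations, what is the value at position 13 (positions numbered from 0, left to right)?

generation 1: X____X_X_X___X_X
generation 2: XX__X_____X_X__X
generation 3: XXXX_X___X___XXX
generation 4: XXXX__X_X_X_XXXX
generation 5: XXXXXX______XXXX
position 13 holds X

X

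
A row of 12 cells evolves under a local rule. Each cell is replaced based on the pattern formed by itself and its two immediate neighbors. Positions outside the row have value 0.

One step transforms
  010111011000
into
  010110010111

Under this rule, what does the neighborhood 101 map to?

0

At position 2 the neighborhood is 101; the next row has 0 there.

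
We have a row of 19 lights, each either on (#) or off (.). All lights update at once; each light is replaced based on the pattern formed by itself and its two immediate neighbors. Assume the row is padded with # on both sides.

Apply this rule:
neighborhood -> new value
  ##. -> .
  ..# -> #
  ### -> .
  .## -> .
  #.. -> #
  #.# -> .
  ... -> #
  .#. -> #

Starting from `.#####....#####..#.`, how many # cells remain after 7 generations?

8

......####.....###.
######....#####....
......####.....####
######....#####....  (repeats generation 2; period 2)
generation 7: ......####.....####
count of #: 8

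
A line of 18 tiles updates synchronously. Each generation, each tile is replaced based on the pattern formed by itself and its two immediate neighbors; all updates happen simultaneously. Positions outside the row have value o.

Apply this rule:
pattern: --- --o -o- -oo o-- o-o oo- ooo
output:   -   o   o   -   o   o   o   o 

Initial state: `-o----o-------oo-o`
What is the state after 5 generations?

ooo--ooo-----o-oo-
ooooo-ooo---ooo-oo
oooooo-ooo-o-ooo-o
ooooooo-ooooo-ooo-
oooooooo-ooooo-ooo

oooooooo-ooooo-ooo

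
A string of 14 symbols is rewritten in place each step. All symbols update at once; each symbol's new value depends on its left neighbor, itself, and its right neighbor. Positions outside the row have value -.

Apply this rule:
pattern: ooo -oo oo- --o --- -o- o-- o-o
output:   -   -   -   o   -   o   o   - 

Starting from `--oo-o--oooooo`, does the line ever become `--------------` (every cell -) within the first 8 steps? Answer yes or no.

yes

-o---ooo------
ooo-o---o-----
----oo-ooo----
---o------o---
--ooo----ooo--
-o---o--o---o-
ooo-oooooo-ooo
--------------
all cells are - at step 8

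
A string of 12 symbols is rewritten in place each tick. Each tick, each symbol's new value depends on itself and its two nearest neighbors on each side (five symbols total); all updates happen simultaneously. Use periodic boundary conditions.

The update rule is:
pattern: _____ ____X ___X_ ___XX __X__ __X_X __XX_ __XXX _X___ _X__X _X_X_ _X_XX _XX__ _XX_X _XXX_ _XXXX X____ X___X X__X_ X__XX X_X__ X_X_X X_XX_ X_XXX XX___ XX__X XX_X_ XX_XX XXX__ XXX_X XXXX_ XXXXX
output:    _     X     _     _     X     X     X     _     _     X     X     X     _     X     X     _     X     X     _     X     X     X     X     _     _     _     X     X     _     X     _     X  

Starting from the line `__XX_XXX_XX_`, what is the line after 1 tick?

X_XXX_XXXX__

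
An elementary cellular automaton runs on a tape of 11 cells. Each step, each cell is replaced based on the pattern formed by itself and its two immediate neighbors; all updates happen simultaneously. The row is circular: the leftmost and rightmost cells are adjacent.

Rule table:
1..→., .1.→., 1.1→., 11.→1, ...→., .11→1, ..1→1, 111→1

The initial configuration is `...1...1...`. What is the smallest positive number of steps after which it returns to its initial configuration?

11

..1...1....
.1...1.....
1...1......
...1......1
..1......1.
.1......1..
1......1...
......1...1
.....1...1.
....1...1..
...1...1...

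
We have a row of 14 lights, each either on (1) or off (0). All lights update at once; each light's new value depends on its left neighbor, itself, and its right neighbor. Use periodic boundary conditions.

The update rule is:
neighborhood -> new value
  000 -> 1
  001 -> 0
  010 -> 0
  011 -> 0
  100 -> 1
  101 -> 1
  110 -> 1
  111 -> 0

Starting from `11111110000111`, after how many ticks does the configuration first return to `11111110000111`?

tick 1: 00000011110000
tick 2: 11111000011111
tick 3: 00001111000000
tick 4: 11100001111111
tick 5: 00111100000000
tick 6: 10000111111111
tick 7: 11110000000000
tick 8: 00011111111110
tick 9: 11000000000011
tick 10: 01111111111000
tick 11: 00000000001111
tick 12: 11111111100001
tick 13: 00000000111100
tick 14: 11111110000111

14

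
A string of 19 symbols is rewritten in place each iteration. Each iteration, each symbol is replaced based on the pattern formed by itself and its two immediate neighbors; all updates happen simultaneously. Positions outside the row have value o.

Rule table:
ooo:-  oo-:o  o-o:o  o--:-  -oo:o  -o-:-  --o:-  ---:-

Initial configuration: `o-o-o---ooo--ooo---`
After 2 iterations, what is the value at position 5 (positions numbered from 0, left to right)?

-

iteration 1: oo-o----o-o--o-o---
iteration 2: -oo------o----o----
position 5 holds -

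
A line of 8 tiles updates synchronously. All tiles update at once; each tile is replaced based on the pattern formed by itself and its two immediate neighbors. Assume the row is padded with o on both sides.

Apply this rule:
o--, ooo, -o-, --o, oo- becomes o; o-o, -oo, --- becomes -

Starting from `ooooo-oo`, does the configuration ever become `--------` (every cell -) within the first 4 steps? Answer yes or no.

no

ooooo--o
ooooooo-
ooooooo-  (fixed point — unchanged through step 4)
step 4 is ooooooo-, still not uniform -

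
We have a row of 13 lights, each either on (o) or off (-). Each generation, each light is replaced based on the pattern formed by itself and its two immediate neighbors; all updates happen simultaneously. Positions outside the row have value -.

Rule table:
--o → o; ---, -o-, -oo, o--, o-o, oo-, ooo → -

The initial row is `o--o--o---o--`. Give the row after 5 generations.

-o---o-------

generation 1: --o--o---o---
generation 2: -o--o---o----
generation 3: o--o---o-----
generation 4: --o---o------
generation 5: -o---o-------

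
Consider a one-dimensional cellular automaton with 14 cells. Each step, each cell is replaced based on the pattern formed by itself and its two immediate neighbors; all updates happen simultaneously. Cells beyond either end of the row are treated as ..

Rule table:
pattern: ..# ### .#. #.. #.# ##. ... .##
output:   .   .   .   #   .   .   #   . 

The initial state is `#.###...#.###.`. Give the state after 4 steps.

.....##......#
####...#####..
....##......##
###...#####...

###...#####...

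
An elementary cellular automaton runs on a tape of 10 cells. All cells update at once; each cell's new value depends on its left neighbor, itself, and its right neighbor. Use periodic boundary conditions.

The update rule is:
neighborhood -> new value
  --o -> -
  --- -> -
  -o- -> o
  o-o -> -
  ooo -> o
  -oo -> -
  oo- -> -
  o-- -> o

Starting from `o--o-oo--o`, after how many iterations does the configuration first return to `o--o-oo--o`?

10

-o-o---o--
-o-oo--oo-
-o---o---o
-oo--oo--o
---o---o-o
o--oo--o-o
-o---o-o--
-oo--o-oo-
---o-o---o
o--o-oo--o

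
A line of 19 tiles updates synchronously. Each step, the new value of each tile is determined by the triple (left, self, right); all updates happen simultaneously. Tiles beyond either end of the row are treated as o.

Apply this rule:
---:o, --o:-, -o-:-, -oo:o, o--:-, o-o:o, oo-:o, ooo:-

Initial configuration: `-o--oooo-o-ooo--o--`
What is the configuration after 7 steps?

oo-----o-o--ooo-o--

o---o--oo-oo-o-----
o-o----oooooo--ooo-
oo--oo-o----o--o-oo
-o--ooo--oo-----oo-
o---o-o--oo-ooo-ooo
o-o--o---oooo-ooo--
oo-----o-o--ooo-o--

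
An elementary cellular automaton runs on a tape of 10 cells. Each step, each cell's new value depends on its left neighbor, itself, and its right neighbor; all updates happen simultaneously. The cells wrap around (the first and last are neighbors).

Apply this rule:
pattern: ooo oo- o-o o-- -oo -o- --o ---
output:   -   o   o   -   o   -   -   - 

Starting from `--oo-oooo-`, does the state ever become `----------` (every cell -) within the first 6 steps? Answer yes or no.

--oooo--o-
--o--o----
----------
all cells are - at step 3

yes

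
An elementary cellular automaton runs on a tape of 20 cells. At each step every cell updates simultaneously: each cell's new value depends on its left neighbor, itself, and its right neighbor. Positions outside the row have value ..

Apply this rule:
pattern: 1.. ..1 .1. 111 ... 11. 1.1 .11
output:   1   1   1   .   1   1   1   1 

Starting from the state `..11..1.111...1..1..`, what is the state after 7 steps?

111111111.1111111111

step 1: 111111111.1111111111
step 2: 1.......111........1
step 3: 111111111.1111111111  (repeats step 1; period 2)
step 7: 111111111.1111111111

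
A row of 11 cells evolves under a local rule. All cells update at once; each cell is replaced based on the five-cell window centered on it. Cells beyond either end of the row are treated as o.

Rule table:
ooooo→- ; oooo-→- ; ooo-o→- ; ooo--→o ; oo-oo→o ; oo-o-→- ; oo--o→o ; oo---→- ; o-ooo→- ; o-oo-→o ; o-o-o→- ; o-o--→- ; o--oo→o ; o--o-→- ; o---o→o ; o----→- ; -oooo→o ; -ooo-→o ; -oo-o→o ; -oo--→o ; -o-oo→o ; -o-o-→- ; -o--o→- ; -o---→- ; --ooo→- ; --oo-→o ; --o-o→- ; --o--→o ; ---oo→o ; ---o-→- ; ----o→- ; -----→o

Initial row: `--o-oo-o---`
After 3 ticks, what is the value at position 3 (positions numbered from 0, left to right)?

o--ooo---oo
ooo-oo-oo-o
---ooooooo-
position 3 holds o

o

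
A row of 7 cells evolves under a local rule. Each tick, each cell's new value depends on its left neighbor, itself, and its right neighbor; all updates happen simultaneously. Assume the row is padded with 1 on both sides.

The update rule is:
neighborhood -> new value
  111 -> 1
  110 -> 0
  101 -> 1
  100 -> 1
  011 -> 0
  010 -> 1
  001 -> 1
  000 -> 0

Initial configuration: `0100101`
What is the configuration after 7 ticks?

1111110
1111101
1111010
1110111
1101011
1011101
0101010

0101010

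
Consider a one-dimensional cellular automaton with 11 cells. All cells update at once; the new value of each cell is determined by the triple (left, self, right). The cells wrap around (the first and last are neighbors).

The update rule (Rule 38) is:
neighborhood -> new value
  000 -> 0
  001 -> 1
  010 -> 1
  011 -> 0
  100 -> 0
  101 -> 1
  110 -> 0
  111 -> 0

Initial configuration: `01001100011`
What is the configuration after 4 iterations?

11000110100

11010000100
00110001101
01000010011
11000110100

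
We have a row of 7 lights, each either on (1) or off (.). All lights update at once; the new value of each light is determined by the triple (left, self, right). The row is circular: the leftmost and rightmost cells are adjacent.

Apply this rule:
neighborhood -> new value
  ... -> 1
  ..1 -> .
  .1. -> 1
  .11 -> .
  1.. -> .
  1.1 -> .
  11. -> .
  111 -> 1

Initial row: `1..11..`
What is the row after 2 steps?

1.1111.

1......
1.1111.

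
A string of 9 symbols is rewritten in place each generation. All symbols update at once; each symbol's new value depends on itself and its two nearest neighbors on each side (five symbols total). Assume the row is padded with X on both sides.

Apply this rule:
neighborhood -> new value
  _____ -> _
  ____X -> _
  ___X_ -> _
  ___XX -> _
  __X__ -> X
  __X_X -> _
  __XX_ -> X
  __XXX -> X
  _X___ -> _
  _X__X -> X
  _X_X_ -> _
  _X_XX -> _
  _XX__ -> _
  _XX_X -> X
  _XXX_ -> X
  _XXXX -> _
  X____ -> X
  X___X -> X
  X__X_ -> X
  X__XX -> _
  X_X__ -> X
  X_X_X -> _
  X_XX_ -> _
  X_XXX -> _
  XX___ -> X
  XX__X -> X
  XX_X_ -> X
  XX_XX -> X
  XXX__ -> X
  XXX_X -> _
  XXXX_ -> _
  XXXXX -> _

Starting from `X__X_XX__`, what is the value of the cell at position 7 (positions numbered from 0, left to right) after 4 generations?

X

generation 1: XXX____X_
generation 2: __XXX____
generation 3: X_XXXXX__
generation 4: _X____XX_
position 7 holds X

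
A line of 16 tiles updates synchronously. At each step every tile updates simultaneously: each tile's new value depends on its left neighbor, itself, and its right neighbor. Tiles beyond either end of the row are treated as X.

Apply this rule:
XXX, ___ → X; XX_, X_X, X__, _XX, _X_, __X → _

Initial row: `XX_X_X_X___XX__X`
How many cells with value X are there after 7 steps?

7

X________X______
__XXXXXX___XXXX_
___XXXX__X__XX__
_X__XX__________
_______XXXXXXXX_
_XXXXX__XXXXXX__
__XXX____XXXX___
count of X: 7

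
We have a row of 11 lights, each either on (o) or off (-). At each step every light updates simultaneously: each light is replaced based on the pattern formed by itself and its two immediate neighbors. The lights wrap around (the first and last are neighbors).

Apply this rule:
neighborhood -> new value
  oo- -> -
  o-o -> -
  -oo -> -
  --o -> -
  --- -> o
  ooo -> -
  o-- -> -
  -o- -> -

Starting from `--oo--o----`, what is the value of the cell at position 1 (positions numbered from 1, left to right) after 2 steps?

-

o-------ooo
--ooooo----
position 1 holds -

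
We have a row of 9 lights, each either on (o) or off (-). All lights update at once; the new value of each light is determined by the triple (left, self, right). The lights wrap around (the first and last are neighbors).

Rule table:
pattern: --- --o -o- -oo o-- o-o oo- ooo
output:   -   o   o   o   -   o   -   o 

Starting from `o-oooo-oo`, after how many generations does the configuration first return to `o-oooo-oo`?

-oooo-ooo
oooo-ooo-
ooo-ooo-o
oo-ooo-oo
o-ooo-ooo
-ooo-oooo
ooo-oooo-
oo-oooo-o
o-oooo-oo

9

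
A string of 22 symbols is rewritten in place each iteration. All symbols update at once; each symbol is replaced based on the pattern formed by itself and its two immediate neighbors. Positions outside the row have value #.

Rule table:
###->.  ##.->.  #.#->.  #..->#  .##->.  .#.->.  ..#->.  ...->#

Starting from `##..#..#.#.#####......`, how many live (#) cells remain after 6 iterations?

..#..#..........#####.
#..#..#########.......
.#..#..........######.
..#..#########........
#..#..........#######.
.#..#########.........
count of #: 10

10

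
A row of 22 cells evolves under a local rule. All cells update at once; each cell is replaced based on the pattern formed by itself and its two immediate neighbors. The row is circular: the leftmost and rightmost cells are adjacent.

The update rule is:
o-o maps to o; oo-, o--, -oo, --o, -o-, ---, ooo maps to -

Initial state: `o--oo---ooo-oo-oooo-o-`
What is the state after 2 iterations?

-----------o--o----o-o
--------------------o-

--------------------o-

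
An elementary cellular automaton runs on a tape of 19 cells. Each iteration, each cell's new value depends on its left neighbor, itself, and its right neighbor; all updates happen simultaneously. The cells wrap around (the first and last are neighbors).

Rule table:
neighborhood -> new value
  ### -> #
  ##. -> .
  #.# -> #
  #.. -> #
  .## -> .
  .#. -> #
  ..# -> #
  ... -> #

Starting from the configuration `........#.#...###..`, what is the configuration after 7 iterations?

iteration 1: ##############.#.##
iteration 2: #############.###.#
iteration 3: ############.#.#.#.
iteration 4: .##########.#######
iteration 5: #.########.#.#####.
iteration 6: ##.######.###.###.#
iteration 7: #.#.####.#.#.#.#.#.

#.#.####.#.#.#.#.#.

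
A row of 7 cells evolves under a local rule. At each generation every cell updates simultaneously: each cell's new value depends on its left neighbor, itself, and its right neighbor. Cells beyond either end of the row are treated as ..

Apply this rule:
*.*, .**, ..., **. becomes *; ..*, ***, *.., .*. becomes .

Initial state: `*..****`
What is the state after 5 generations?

*..*...

...*..*
**.....
**.****
****..*
*..*...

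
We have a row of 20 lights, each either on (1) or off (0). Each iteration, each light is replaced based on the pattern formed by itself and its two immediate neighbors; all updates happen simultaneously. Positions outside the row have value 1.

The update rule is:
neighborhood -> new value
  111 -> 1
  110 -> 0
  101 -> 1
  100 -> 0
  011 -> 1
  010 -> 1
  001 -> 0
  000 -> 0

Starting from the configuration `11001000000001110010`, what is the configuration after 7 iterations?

00001000000001000011

10001000000001100011
00001000000001000011
00001000000001000011  (fixed point — unchanged through iteration 7)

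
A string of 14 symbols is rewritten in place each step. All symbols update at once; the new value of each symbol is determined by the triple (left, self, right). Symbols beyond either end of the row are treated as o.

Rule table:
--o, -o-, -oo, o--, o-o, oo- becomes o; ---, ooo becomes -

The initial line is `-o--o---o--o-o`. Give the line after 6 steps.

step 1: oooooo-ooooooo
step 2: -----ooo------
step 3: o---oo-oo----o
step 4: oo-ooooooo--oo
step 5: -ooo-----oooo-
step 6: oo-oo---oo--oo

oo-oo---oo--oo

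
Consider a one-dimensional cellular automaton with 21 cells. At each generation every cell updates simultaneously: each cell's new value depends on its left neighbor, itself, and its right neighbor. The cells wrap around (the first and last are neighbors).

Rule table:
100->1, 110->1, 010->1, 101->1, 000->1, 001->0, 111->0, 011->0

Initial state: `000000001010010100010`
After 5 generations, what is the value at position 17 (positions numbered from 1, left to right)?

1

generation 1: 111111101111011111011
generation 2: 000000110001100001100
generation 3: 111110011100111100111
generation 4: 000011000110000110000
generation 5: 111001110011110011111
position 17 holds 1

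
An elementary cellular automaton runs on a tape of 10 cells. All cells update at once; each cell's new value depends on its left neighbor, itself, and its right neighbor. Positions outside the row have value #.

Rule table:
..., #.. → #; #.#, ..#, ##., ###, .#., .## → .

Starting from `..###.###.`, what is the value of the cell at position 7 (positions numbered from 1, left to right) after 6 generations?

generation 1: #.........
generation 2: .########.
generation 3: ..........
generation 4: #########.
generation 5: ..........  (repeats generation 3; period 2)
generation 6: #########.
position 7 holds #

#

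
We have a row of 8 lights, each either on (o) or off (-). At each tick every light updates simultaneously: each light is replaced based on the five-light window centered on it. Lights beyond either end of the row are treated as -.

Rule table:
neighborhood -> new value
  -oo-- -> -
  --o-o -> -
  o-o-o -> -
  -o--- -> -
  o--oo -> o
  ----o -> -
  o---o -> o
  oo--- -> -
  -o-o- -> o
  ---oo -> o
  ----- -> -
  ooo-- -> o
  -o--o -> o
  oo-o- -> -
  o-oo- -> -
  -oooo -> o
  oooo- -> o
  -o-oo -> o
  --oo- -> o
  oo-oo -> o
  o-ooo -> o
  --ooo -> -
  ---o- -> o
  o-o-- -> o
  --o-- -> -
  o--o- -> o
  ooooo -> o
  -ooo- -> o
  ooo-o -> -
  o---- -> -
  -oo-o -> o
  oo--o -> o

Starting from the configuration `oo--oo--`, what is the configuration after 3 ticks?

o-ooo---
-oooo---
o-ooo---

o-ooo---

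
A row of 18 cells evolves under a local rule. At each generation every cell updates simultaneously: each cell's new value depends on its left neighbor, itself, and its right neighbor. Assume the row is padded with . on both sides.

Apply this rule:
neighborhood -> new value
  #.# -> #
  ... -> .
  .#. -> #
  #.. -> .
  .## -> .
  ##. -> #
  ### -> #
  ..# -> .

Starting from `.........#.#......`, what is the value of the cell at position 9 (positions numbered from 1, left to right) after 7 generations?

.........###......
..........##......
...........#......
...........#......  (fixed point — unchanged through generation 7)
position 9 holds .

.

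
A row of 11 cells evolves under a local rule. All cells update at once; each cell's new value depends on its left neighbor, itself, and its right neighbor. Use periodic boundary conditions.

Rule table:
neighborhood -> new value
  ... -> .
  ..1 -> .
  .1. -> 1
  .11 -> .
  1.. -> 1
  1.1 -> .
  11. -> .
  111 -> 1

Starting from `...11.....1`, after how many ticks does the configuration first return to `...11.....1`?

22

1....1....1
.1...11....
.11....1...
...1...11..
...11....1.
.....1...11
1....11....
11.....1...
..1....11..
..11.....1.
....1....11
1...11.....
11....1....
..1...11...
..11....1..
....1...11.
....11....1
1.....1...1
.1....11...
.11.....1..
...1....11.
...11.....1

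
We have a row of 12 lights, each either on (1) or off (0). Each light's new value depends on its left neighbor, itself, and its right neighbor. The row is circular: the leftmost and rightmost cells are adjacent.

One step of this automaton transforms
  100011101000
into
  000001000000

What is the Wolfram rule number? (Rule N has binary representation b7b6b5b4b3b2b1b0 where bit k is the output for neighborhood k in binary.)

position 5: 111 → 1  (bit 7 = 1)
position 6: 110 → 0  (bit 6 = 0)
position 7: 101 → 0  (bit 5 = 0)
position 1: 100 → 0  (bit 4 = 0)
position 4: 011 → 0  (bit 3 = 0)
position 0: 010 → 0  (bit 2 = 0)
position 3: 001 → 0  (bit 1 = 0)
position 2: 000 → 0  (bit 0 = 0)
bits b7..b0 = 10000000 = 128

128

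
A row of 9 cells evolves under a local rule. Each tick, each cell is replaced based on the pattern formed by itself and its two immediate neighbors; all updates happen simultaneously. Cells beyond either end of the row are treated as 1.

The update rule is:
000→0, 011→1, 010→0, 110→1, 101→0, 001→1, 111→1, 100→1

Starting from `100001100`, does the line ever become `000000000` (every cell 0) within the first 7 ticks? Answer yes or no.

no

tick 1: 110011111
tick 2: 111111111
tick 3: 111111111  (fixed point — unchanged through tick 7)
tick 7 is 111111111, still not uniform 0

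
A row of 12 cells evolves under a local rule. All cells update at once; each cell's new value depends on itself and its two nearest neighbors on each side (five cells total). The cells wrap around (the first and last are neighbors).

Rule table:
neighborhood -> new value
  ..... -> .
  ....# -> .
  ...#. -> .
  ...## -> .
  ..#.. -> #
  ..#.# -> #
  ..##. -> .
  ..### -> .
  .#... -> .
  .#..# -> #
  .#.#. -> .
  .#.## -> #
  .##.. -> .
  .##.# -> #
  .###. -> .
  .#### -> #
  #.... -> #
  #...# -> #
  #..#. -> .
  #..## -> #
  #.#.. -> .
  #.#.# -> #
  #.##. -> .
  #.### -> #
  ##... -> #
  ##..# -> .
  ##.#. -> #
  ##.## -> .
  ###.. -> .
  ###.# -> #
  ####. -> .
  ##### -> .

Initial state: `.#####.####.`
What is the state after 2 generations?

generation 1: #.#..#.##...
generation 2: #..#.##..##.

#..#.##..##.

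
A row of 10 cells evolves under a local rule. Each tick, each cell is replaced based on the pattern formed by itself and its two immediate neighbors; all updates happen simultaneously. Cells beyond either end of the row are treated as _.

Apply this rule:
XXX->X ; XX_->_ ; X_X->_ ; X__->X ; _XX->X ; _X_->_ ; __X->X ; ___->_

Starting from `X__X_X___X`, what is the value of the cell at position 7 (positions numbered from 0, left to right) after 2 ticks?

_

_XX___X_X_
XX_X_X___X
position 7 holds _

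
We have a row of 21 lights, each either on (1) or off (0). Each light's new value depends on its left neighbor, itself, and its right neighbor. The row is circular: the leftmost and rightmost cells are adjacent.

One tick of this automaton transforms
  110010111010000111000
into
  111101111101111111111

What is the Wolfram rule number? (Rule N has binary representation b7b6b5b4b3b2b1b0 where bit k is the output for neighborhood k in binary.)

251

position 7: 111 → 1  (bit 7 = 1)
position 1: 110 → 1  (bit 6 = 1)
position 5: 101 → 1  (bit 5 = 1)
position 2: 100 → 1  (bit 4 = 1)
position 0: 011 → 1  (bit 3 = 1)
position 4: 010 → 0  (bit 2 = 0)
position 3: 001 → 1  (bit 1 = 1)
position 12: 000 → 1  (bit 0 = 1)
bits b7..b0 = 11111011 = 251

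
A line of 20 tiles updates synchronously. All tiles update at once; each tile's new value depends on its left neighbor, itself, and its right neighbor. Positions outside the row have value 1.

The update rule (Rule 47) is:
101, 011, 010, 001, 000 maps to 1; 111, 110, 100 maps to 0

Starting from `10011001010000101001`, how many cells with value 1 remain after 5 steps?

12

step 1: 00110011110111111011
step 2: 01100110001100000110
step 3: 11001100111001111101
step 4: 00011001100011000011
step 5: 01110011001110011110
count of 1: 12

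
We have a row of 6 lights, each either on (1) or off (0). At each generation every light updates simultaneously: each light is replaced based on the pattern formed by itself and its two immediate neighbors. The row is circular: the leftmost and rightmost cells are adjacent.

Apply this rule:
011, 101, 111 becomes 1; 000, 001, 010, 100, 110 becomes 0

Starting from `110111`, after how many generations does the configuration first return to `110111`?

6

generation 1: 101111
generation 2: 011111
generation 3: 111110
generation 4: 111101
generation 5: 111011
generation 6: 110111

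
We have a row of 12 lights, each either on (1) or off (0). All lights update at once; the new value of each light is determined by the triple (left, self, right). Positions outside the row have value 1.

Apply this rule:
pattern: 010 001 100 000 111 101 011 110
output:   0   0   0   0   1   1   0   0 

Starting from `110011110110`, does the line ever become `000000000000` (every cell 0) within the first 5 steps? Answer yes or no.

100001101001
000000010000
000000000000
all cells are 0 at step 3

yes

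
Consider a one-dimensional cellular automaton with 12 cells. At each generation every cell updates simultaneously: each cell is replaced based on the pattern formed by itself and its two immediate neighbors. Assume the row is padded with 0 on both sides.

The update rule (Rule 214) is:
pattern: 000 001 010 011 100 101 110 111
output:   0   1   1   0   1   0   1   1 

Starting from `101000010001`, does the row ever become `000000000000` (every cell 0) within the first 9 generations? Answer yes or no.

101100111011
100111011001
111011001111
011001110111
101110110011
100110011101
111011101101
011001100101
101110111101
generation 9 is 101110111101, still not uniform 0

no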